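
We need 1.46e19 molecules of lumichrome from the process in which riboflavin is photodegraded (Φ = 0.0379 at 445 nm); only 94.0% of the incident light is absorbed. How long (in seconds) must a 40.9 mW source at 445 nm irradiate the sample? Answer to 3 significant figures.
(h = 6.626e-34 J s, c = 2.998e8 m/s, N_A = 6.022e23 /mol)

t ≈ 4470 s

Product: 1.46e19 / 6.022e23 = 2.424e-5 mol.
Photons that must be absorbed: 2.424e-5 / 0.0379 = 6.396e-4 mol.
Incident photons needed: 6.396e-4 / 0.940 = 6.804e-4 mol.
Photon energy: hc/λ = 4.464e-19 J; per mole, 2.688e5 J mol⁻¹.
Energy required: 6.804e-4 × 2.688e5 = 182.9 J.
Time: 182.9 J / 0.0409 W = 4470 s.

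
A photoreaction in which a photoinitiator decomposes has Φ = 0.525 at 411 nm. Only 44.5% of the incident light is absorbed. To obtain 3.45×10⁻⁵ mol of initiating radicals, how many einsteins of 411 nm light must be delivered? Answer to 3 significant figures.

1.48×10⁻⁴ einstein

Photons that must be absorbed: 3.45×10⁻⁵ / 0.525 = 6.571×10⁻⁵ mol.
Incident photons needed: 6.571×10⁻⁵ / 0.445 = 1.477×10⁻⁴ mol.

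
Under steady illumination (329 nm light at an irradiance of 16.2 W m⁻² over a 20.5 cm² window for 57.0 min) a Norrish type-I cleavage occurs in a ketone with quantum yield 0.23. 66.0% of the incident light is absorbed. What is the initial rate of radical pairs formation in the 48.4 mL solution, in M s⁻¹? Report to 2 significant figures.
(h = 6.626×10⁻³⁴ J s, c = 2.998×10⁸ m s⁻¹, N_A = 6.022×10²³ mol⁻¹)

2.9×10⁻⁷ M s⁻¹

Photon energy at 329 nm: hc/λ = (6.626×10⁻³⁴)(2.998×10⁸)/(329×10⁻⁹) = 6.038×10⁻¹⁹ J.
Energy delivered: (16.2 W m⁻²)(20.5×10⁻⁴ m²)(3420 s) = 113.6 J.
Photons incident: 113.6 / 6.038×10⁻¹⁹ = 1.881×10²⁰, i.e. 1.881×10²⁰/6.022×10²³ = 3.124×10⁻⁴ mol.
Photons absorbed: 0.660 × 3.124×10⁻⁴ = 2.062×10⁻⁴ mol.
Product formed: 0.23 × 2.062×10⁻⁴ = 4.743×10⁻⁵ mol.
Rate: 4.743×10⁻⁵ mol / (3420 s × 0.0484 L) = 2.9×10⁻⁷ M s⁻¹.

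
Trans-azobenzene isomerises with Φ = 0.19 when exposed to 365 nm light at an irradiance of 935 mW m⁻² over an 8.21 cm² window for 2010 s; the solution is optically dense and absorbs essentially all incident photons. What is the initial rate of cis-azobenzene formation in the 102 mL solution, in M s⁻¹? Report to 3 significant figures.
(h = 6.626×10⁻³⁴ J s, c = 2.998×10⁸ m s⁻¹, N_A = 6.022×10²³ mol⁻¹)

Photon energy at 365 nm: hc/λ = (6.626×10⁻³⁴)(2.998×10⁸)/(365×10⁻⁹) = 5.442×10⁻¹⁹ J.
Energy delivered: (935 mW m⁻²)(8.21×10⁻⁴ m²)(2010 s) = 1.543 J.
Photons incident: 1.543 / 5.442×10⁻¹⁹ = 2.835×10¹⁸, i.e. 2.835×10¹⁸/6.022×10²³ = 4.708×10⁻⁶ mol.
Product formed: 0.19 × 4.708×10⁻⁶ = 8.945×10⁻⁷ mol.
Rate: 8.945×10⁻⁷ mol / (2010 s × 0.102 L) = 4.36×10⁻⁹ M s⁻¹.

4.36×10⁻⁹ M s⁻¹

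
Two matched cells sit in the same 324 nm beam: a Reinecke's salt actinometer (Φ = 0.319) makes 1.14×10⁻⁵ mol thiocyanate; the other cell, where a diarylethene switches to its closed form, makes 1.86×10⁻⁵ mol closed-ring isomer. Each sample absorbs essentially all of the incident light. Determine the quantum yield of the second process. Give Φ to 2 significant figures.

Φ = 0.52

Photons absorbed by the actinometer: 1.14×10⁻⁵ / 0.319 = 3.574×10⁻⁵ mol.
Φ(unknown) = 1.86×10⁻⁵ / 3.574×10⁻⁵ = 0.52.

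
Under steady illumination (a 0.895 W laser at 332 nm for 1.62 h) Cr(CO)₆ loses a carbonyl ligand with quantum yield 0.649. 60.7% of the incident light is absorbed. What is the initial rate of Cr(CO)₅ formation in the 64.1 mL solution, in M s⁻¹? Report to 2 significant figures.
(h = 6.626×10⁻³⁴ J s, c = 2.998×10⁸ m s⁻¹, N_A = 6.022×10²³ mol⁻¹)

Photon energy at 332 nm: hc/λ = (6.626×10⁻³⁴)(2.998×10⁸)/(332×10⁻⁹) = 5.983×10⁻¹⁹ J.
Energy delivered: (0.895 W)(5832 s) = 5220 J.
Photons incident: 5220 / 5.983×10⁻¹⁹ = 8.725×10²¹, i.e. 8.725×10²¹/6.022×10²³ = 0.01449 mol.
Photons absorbed: 0.607 × 0.01449 = 0.008795 mol.
Product formed: 0.649 × 0.008795 = 0.005708 mol.
Rate: 0.005708 mol / (5832 s × 0.0641 L) = 1.5×10⁻⁵ M s⁻¹.

1.5×10⁻⁵ M s⁻¹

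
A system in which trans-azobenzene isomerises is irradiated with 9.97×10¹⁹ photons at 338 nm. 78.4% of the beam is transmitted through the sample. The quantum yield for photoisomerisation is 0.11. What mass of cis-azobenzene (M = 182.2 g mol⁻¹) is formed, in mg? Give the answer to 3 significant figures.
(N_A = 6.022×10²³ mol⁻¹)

Moles of photons: 9.97×10¹⁹ / 6.022×10²³ = 1.656×10⁻⁴ mol.
Fraction absorbed: 1 − 78.4/100 = 0.2160.
Photons absorbed: 0.2160 × 1.656×10⁻⁴ = 3.577×10⁻⁵ mol.
Product: Φ × n_abs = 0.11 × 3.577×10⁻⁵ = 3.935×10⁻⁶ mol.
Mass: 3.935×10⁻⁶ × 182.2 = 7.170×10⁻⁴ g = 0.717 mg.

0.717 mg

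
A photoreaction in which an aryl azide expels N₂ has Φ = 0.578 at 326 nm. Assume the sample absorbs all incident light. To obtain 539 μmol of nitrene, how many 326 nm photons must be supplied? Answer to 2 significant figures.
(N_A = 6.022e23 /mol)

5.6e20 photons

Product: 539 μmol = 5.39e-4 mol.
Photons that must be absorbed: 5.39e-4 / 0.578 = 9.325e-4 mol.
Photon count: 9.325e-4 × 6.022e23 = 5.6e20.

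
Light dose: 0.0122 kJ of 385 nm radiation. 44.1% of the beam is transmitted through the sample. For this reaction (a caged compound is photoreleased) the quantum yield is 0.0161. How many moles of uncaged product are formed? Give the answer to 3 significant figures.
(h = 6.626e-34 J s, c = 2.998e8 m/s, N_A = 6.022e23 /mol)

3.53e-7 mol

Photon energy at 385 nm: hc/λ = (6.626e-34)(2.998e8)/(385e-9) = 5.160e-19 J.
Incident energy: 0.0122 kJ = 12.2 J.
Photons incident: 12.2 / 5.160e-19 = 2.364e19, i.e. 2.364e19/6.022e23 = 3.926e-5 mol.
Fraction absorbed: 1 − 44.1/100 = 0.5590.
Photons absorbed: 0.5590 × 3.926e-5 = 2.195e-5 mol.
Product: Φ × n_abs = 0.0161 × 2.195e-5 = 3.534e-7 mol.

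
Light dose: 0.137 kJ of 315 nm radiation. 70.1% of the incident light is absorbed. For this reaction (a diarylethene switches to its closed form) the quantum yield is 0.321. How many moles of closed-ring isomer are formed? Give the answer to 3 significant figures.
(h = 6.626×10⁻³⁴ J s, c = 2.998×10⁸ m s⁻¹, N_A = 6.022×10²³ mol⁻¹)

8.12×10⁻⁵ mol

Photon energy at 315 nm: hc/λ = (6.626×10⁻³⁴)(2.998×10⁸)/(315×10⁻⁹) = 6.306×10⁻¹⁹ J.
Incident energy: 0.137 kJ = 137 J.
Photons incident: 137 / 6.306×10⁻¹⁹ = 2.173×10²⁰, i.e. 2.173×10²⁰/6.022×10²³ = 3.608×10⁻⁴ mol.
Photons absorbed: 0.701 × 3.608×10⁻⁴ = 2.529×10⁻⁴ mol.
Product: Φ × n_abs = 0.321 × 2.529×10⁻⁴ = 8.118×10⁻⁵ mol.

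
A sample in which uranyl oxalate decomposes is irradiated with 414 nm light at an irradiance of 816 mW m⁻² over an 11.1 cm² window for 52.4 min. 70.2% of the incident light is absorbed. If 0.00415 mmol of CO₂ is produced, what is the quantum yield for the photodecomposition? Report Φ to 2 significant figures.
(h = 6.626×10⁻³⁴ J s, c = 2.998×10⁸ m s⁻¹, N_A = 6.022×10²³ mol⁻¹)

Product: 0.00415 mmol = 4.15×10⁻⁶ mol.
Photon energy at 414 nm: hc/λ = (6.626×10⁻³⁴)(2.998×10⁸)/(414×10⁻⁹) = 4.798×10⁻¹⁹ J.
Energy delivered: (816 mW m⁻²)(11.1×10⁻⁴ m²)(3144 s) = 2.848 J.
Photons incident: 2.848 / 4.798×10⁻¹⁹ = 5.936×10¹⁸, i.e. 5.936×10¹⁸/6.022×10²³ = 9.857×10⁻⁶ mol.
Photons absorbed: 0.702 × 9.857×10⁻⁶ = 6.920×10⁻⁶ mol.
Φ = 4.15×10⁻⁶ mol / 6.920×10⁻⁶ mol photons = 0.60.

Φ = 0.60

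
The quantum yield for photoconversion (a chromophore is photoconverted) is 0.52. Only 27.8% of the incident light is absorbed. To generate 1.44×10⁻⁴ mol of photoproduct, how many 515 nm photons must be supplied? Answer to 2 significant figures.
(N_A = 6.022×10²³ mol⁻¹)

Photons that must be absorbed: 1.44×10⁻⁴ / 0.52 = 2.769×10⁻⁴ mol.
Incident photons needed: 2.769×10⁻⁴ / 0.278 = 9.960×10⁻⁴ mol.
Photon count: 9.960×10⁻⁴ × 6.022×10²³ = 6.0×10²⁰.

6.0×10²⁰ photons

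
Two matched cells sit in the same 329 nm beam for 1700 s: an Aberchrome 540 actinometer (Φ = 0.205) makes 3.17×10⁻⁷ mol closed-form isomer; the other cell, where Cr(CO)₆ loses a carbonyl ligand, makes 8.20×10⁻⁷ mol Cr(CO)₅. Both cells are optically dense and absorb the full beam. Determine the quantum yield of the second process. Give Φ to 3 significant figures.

Photons absorbed by the actinometer: 3.17×10⁻⁷ / 0.205 = 1.546×10⁻⁶ mol.
Φ(unknown) = 8.20×10⁻⁷ / 1.546×10⁻⁶ = 0.530.

Φ = 0.530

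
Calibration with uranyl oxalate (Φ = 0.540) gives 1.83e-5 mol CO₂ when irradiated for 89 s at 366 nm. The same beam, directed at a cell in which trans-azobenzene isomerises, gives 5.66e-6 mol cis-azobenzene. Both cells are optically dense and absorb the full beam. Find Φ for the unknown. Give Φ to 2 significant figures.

Φ = 0.17

Photons absorbed by the actinometer: 1.83e-5 / 0.540 = 3.389e-5 mol.
Φ(unknown) = 5.66e-6 / 3.389e-5 = 0.17.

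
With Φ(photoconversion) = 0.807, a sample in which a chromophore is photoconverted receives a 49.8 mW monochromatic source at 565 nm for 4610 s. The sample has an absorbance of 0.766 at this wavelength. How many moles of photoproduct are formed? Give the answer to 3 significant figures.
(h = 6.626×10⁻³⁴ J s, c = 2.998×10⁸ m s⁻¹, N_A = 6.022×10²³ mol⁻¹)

7.25×10⁻⁴ mol

Photon energy at 565 nm: hc/λ = (6.626×10⁻³⁴)(2.998×10⁸)/(565×10⁻⁹) = 3.516×10⁻¹⁹ J.
Energy delivered: (49.8 mW)(4610 s) = 229.6 J.
Photons incident: 229.6 / 3.516×10⁻¹⁹ = 6.530×10²⁰, i.e. 6.530×10²⁰/6.022×10²³ = 0.001084 mol.
Fraction absorbed: 1 − 10^(−0.766) = 0.8286.
Photons absorbed: 0.8286 × 0.001084 = 8.982×10⁻⁴ mol.
Product: Φ × n_abs = 0.807 × 8.982×10⁻⁴ = 7.248×10⁻⁴ mol.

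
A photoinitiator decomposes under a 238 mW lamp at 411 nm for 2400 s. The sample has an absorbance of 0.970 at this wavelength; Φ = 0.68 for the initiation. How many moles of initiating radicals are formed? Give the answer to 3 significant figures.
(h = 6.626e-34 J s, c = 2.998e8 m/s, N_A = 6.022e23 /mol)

0.00119 mol

Photon energy at 411 nm: hc/λ = (6.626e-34)(2.998e8)/(411e-9) = 4.833e-19 J.
Energy delivered: (238 mW)(2400 s) = 571.2 J.
Photons incident: 571.2 / 4.833e-19 = 1.182e21, i.e. 1.182e21/6.022e23 = 0.001963 mol.
Fraction absorbed: 1 − 10^(−0.970) = 0.8928.
Photons absorbed: 0.8928 × 0.001963 = 0.001753 mol.
Product: Φ × n_abs = 0.68 × 0.001753 = 0.001192 mol.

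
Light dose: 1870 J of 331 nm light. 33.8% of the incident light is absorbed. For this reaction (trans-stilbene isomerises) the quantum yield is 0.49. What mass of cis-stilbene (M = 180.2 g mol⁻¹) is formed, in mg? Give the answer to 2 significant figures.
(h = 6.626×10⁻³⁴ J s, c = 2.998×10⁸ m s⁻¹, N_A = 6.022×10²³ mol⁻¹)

Photon energy at 331 nm: hc/λ = (6.626×10⁻³⁴)(2.998×10⁸)/(331×10⁻⁹) = 6.001×10⁻¹⁹ J.
Photons incident: 1870 / 6.001×10⁻¹⁹ = 3.116×10²¹, i.e. 3.116×10²¹/6.022×10²³ = 0.005174 mol.
Photons absorbed: 0.338 × 0.005174 = 0.001749 mol.
Product: Φ × n_abs = 0.49 × 0.001749 = 8.570×10⁻⁴ mol.
Mass: 8.570×10⁻⁴ × 180.2 = 0.1544 g = 150 mg.

150 mg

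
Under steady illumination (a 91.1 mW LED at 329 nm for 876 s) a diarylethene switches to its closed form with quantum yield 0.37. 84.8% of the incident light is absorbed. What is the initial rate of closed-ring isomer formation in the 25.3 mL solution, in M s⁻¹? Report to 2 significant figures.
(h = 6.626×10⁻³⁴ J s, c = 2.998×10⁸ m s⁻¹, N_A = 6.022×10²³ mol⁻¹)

Photon energy at 329 nm: hc/λ = (6.626×10⁻³⁴)(2.998×10⁸)/(329×10⁻⁹) = 6.038×10⁻¹⁹ J.
Energy delivered: (91.1 mW)(876 s) = 79.80 J.
Photons incident: 79.80 / 6.038×10⁻¹⁹ = 1.322×10²⁰, i.e. 1.322×10²⁰/6.022×10²³ = 2.195×10⁻⁴ mol.
Photons absorbed: 0.848 × 2.195×10⁻⁴ = 1.861×10⁻⁴ mol.
Product formed: 0.37 × 1.861×10⁻⁴ = 6.886×10⁻⁵ mol.
Rate: 6.886×10⁻⁵ mol / (876 s × 0.0253 L) = 3.1×10⁻⁶ M s⁻¹.

3.1×10⁻⁶ M s⁻¹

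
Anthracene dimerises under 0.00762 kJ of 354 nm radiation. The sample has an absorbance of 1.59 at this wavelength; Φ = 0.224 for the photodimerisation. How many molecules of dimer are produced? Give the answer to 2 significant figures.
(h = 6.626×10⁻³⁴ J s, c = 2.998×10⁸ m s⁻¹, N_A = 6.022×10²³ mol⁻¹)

3.0×10¹⁸ molecules

Photon energy at 354 nm: hc/λ = (6.626×10⁻³⁴)(2.998×10⁸)/(354×10⁻⁹) = 5.612×10⁻¹⁹ J.
Incident energy: 0.00762 kJ = 7.62 J.
Photons incident: 7.62 / 5.612×10⁻¹⁹ = 1.358×10¹⁹, i.e. 1.358×10¹⁹/6.022×10²³ = 2.255×10⁻⁵ mol.
Fraction absorbed: 1 − 10^(−1.59) = 0.9743.
Photons absorbed: 0.9743 × 2.255×10⁻⁵ = 2.197×10⁻⁵ mol.
Product: Φ × n_abs = 0.224 × 2.197×10⁻⁵ = 4.921×10⁻⁶ mol.
As a count: 4.921×10⁻⁶ × 6.022×10²³ = 3.0×10¹⁸.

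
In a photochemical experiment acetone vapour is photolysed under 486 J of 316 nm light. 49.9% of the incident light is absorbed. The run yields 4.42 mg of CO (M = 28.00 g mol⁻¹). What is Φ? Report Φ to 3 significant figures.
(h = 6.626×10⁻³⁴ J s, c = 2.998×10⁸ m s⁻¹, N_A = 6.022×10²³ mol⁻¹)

Product: 4.42 mg / 28.00 g mol⁻¹ = 1.579×10⁻⁴ mol.
Photon energy at 316 nm: hc/λ = (6.626×10⁻³⁴)(2.998×10⁸)/(316×10⁻⁹) = 6.286×10⁻¹⁹ J.
Photons incident: 486 / 6.286×10⁻¹⁹ = 7.731×10²⁰, i.e. 7.731×10²⁰/6.022×10²³ = 0.001284 mol.
Photons absorbed: 0.499 × 0.001284 = 6.407×10⁻⁴ mol.
Φ = 1.579×10⁻⁴ mol / 6.407×10⁻⁴ mol photons = 0.246.

Φ = 0.246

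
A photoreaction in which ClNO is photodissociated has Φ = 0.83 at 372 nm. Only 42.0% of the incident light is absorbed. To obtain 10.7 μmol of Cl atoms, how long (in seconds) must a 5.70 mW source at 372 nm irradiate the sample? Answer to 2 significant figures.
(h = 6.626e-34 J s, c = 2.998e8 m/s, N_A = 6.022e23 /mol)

Product: 10.7 μmol = 1.07e-5 mol.
Photons that must be absorbed: 1.07e-5 / 0.83 = 1.289e-5 mol.
Incident photons needed: 1.289e-5 / 0.420 = 3.069e-5 mol.
Photon energy: hc/λ = 5.340e-19 J; per mole, 3.216e5 J mol⁻¹.
Energy required: 3.069e-5 × 3.216e5 = 9.870 J.
Time: 9.870 J / 0.0057 W = 1700 s.

t ≈ 1700 s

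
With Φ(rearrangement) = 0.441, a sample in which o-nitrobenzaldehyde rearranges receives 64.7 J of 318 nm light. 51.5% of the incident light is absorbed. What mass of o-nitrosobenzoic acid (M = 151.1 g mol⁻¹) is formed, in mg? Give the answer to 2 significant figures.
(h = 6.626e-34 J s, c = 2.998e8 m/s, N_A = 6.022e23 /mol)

5.9 mg

Photon energy at 318 nm: hc/λ = (6.626e-34)(2.998e8)/(318e-9) = 6.247e-19 J.
Photons incident: 64.7 / 6.247e-19 = 1.036e20, i.e. 1.036e20/6.022e23 = 1.720e-4 mol.
Photons absorbed: 0.515 × 1.720e-4 = 8.858e-5 mol.
Product: Φ × n_abs = 0.441 × 8.858e-5 = 3.906e-5 mol.
Mass: 3.906e-5 × 151.1 = 0.005902 g = 5.9 mg.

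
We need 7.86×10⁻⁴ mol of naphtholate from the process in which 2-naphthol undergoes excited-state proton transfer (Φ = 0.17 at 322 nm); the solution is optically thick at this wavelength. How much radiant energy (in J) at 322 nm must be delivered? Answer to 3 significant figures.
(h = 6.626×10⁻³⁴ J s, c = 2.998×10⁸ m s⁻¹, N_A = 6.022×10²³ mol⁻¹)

1720 J

Photons that must be absorbed: 7.86×10⁻⁴ / 0.17 = 0.004624 mol.
Photon energy: hc/λ = 6.169×10⁻¹⁹ J; per mole, 3.715×10⁵ J mol⁻¹.
Energy required: 0.004624 × 3.715×10⁵ = 1720 J.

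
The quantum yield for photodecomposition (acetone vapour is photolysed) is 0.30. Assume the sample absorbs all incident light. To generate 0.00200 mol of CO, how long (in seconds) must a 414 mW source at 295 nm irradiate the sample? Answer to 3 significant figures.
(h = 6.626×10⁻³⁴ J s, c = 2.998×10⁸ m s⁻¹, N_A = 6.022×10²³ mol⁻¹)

Photons that must be absorbed: 0.00200 / 0.30 = 0.006667 mol.
Photon energy: hc/λ = 6.734×10⁻¹⁹ J; per mole, 4.055×10⁵ J mol⁻¹.
Energy required: 0.006667 × 4.055×10⁵ = 2703 J.
Time: 2703 J / 0.414 W = 6530 s.

t ≈ 6530 s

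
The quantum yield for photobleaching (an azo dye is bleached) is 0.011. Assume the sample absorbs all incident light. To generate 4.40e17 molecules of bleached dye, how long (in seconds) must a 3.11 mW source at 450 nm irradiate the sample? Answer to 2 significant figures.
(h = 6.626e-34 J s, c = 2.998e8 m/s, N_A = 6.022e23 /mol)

t ≈ 5700 s

Product: 4.40e17 / 6.022e23 = 7.307e-7 mol.
Photons that must be absorbed: 7.307e-7 / 0.011 = 6.643e-5 mol.
Photon energy: hc/λ = 4.414e-19 J; per mole, 2.658e5 J mol⁻¹.
Energy required: 6.643e-5 × 2.658e5 = 17.66 J.
Time: 17.66 J / 0.00311 W = 5700 s.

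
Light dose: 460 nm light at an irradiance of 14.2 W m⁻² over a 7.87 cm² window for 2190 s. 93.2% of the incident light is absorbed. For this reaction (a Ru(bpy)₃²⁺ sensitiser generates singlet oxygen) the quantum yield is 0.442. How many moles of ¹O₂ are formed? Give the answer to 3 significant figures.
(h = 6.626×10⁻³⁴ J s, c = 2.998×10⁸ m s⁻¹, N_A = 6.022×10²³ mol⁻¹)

Photon energy at 460 nm: hc/λ = (6.626×10⁻³⁴)(2.998×10⁸)/(460×10⁻⁹) = 4.318×10⁻¹⁹ J.
Energy delivered: (14.2 W m⁻²)(7.87×10⁻⁴ m²)(2190 s) = 24.47 J.
Photons incident: 24.47 / 4.318×10⁻¹⁹ = 5.667×10¹⁹, i.e. 5.667×10¹⁹/6.022×10²³ = 9.410×10⁻⁵ mol.
Photons absorbed: 0.932 × 9.410×10⁻⁵ = 8.770×10⁻⁵ mol.
Product: Φ × n_abs = 0.442 × 8.770×10⁻⁵ = 3.876×10⁻⁵ mol.

3.88×10⁻⁵ mol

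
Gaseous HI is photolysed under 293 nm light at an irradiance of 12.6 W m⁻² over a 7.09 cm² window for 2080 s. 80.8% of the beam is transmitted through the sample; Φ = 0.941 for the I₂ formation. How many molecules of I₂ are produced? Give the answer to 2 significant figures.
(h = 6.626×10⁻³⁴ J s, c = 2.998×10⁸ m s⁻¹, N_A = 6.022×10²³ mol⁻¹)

5.0×10¹⁸ molecules

Photon energy at 293 nm: hc/λ = (6.626×10⁻³⁴)(2.998×10⁸)/(293×10⁻⁹) = 6.780×10⁻¹⁹ J.
Energy delivered: (12.6 W m⁻²)(7.09×10⁻⁴ m²)(2080 s) = 18.58 J.
Photons incident: 18.58 / 6.780×10⁻¹⁹ = 2.740×10¹⁹, i.e. 2.740×10¹⁹/6.022×10²³ = 4.550×10⁻⁵ mol.
Fraction absorbed: 1 − 80.8/100 = 0.1920.
Photons absorbed: 0.1920 × 4.550×10⁻⁵ = 8.736×10⁻⁶ mol.
Product: Φ × n_abs = 0.941 × 8.736×10⁻⁶ = 8.221×10⁻⁶ mol.
As a count: 8.221×10⁻⁶ × 6.022×10²³ = 5.0×10¹⁸.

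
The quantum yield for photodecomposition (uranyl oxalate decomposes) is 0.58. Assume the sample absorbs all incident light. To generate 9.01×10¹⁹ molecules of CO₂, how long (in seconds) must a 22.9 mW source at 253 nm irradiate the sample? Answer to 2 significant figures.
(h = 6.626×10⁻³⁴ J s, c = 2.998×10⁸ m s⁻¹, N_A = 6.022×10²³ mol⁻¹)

Product: 9.01×10¹⁹ / 6.022×10²³ = 1.496×10⁻⁴ mol.
Photons that must be absorbed: 1.496×10⁻⁴ / 0.58 = 2.579×10⁻⁴ mol.
Photon energy: hc/λ = 7.852×10⁻¹⁹ J; per mole, 4.728×10⁵ J mol⁻¹.
Energy required: 2.579×10⁻⁴ × 4.728×10⁵ = 121.9 J.
Time: 121.9 J / 0.0229 W = 5300 s.

t ≈ 5300 s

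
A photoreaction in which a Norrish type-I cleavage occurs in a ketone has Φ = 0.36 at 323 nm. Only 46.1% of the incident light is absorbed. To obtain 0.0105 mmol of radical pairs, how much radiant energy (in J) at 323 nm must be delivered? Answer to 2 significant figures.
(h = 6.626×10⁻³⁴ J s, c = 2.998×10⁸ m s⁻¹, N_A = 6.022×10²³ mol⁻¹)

Product: 0.0105 mmol = 1.05×10⁻⁵ mol.
Photons that must be absorbed: 1.05×10⁻⁵ / 0.36 = 2.917×10⁻⁵ mol.
Incident photons needed: 2.917×10⁻⁵ / 0.461 = 6.328×10⁻⁵ mol.
Photon energy: hc/λ = 6.150×10⁻¹⁹ J; per mole, 3.704×10⁵ J mol⁻¹.
Energy required: 6.328×10⁻⁵ × 3.704×10⁵ = 23 J.

23 J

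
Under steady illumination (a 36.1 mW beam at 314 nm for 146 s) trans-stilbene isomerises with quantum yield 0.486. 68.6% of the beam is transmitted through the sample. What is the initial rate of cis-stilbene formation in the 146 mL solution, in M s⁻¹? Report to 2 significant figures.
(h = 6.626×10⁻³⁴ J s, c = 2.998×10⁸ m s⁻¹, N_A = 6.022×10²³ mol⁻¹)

9.9×10⁻⁸ M s⁻¹

Photon energy at 314 nm: hc/λ = (6.626×10⁻³⁴)(2.998×10⁸)/(314×10⁻⁹) = 6.326×10⁻¹⁹ J.
Energy delivered: (36.1 mW)(146 s) = 5.271 J.
Photons incident: 5.271 / 6.326×10⁻¹⁹ = 8.332×10¹⁸, i.e. 8.332×10¹⁸/6.022×10²³ = 1.384×10⁻⁵ mol.
Fraction absorbed: 1 − 68.6/100 = 0.3140.
Photons absorbed: 0.3140 × 1.384×10⁻⁵ = 4.346×10⁻⁶ mol.
Product formed: 0.486 × 4.346×10⁻⁶ = 2.112×10⁻⁶ mol.
Rate: 2.112×10⁻⁶ mol / (146 s × 0.146 L) = 9.9×10⁻⁸ M s⁻¹.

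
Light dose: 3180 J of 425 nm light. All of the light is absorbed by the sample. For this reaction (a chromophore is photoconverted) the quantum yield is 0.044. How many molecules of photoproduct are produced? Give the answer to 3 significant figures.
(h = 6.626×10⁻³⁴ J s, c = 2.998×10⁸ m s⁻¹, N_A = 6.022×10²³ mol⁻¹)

2.99×10²⁰ molecules

Photon energy at 425 nm: hc/λ = (6.626×10⁻³⁴)(2.998×10⁸)/(425×10⁻⁹) = 4.674×10⁻¹⁹ J.
Photons incident: 3180 / 4.674×10⁻¹⁹ = 6.804×10²¹, i.e. 6.804×10²¹/6.022×10²³ = 0.01130 mol.
Product: Φ × n_abs = 0.044 × 0.01130 = 4.972×10⁻⁴ mol.
As a count: 4.972×10⁻⁴ × 6.022×10²³ = 2.99×10²⁰.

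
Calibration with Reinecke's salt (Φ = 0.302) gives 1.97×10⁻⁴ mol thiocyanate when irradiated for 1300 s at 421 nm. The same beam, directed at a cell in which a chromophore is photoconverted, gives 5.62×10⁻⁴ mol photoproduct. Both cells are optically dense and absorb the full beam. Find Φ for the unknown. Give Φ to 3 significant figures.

Photons absorbed by the actinometer: 1.97×10⁻⁴ / 0.302 = 6.523×10⁻⁴ mol.
Φ(unknown) = 5.62×10⁻⁴ / 6.523×10⁻⁴ = 0.862.

Φ = 0.862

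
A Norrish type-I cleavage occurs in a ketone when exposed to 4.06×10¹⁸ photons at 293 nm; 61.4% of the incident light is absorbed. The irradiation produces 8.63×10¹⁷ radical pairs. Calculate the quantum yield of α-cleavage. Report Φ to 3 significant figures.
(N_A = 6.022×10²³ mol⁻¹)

Product: 8.63×10¹⁷ / 6.022×10²³ = 1.433×10⁻⁶ mol.
Moles of photons: 4.06×10¹⁸ / 6.022×10²³ = 6.742×10⁻⁶ mol.
Photons absorbed: 0.614 × 6.742×10⁻⁶ = 4.140×10⁻⁶ mol.
Φ = 1.433×10⁻⁶ mol / 4.140×10⁻⁶ mol photons = 0.346.

Φ = 0.346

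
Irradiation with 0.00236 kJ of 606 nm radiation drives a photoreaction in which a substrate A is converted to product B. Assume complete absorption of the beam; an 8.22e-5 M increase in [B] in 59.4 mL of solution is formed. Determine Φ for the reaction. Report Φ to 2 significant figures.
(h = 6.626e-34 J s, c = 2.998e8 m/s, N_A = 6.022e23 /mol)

Product: (8.22e-5 M)(0.0594 L) = 4.883e-6 mol.
Photon energy at 606 nm: hc/λ = (6.626e-34)(2.998e8)/(606e-9) = 3.278e-19 J.
Incident energy: 0.00236 kJ = 2.36 J.
Photons incident: 2.36 / 3.278e-19 = 7.200e18, i.e. 7.200e18/6.022e23 = 1.196e-5 mol.
Φ = 4.883e-6 mol / 1.196e-5 mol photons = 0.41.

Φ = 0.41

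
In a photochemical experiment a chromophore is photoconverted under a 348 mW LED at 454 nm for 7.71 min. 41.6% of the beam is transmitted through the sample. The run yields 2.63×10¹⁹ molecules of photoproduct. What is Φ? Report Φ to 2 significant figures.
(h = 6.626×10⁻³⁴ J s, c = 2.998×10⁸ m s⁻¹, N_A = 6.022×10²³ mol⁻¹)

Product: 2.63×10¹⁹ / 6.022×10²³ = 4.367×10⁻⁵ mol.
Photon energy at 454 nm: hc/λ = (6.626×10⁻³⁴)(2.998×10⁸)/(454×10⁻⁹) = 4.375×10⁻¹⁹ J.
Energy delivered: (348 mW)(462.6 s) = 161.0 J.
Photons incident: 161.0 / 4.375×10⁻¹⁹ = 3.680×10²⁰, i.e. 3.680×10²⁰/6.022×10²³ = 6.111×10⁻⁴ mol.
Fraction absorbed: 1 − 41.6/100 = 0.5840.
Photons absorbed: 0.5840 × 6.111×10⁻⁴ = 3.569×10⁻⁴ mol.
Φ = 4.367×10⁻⁵ mol / 3.569×10⁻⁴ mol photons = 0.12.

Φ = 0.12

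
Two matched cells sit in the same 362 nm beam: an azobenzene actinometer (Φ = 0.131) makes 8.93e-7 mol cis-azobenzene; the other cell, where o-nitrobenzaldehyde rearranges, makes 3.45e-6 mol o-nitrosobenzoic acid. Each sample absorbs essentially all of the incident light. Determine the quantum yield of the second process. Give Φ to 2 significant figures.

Photons absorbed by the actinometer: 8.93e-7 / 0.131 = 6.817e-6 mol.
Φ(unknown) = 3.45e-6 / 6.817e-6 = 0.51.

Φ = 0.51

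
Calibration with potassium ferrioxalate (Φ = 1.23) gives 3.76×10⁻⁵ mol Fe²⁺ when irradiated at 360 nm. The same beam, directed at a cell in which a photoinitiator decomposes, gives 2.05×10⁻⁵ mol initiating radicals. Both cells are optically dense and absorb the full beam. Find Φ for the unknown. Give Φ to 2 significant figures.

Photons absorbed by the actinometer: 3.76×10⁻⁵ / 1.23 = 3.057×10⁻⁵ mol.
Φ(unknown) = 2.05×10⁻⁵ / 3.057×10⁻⁵ = 0.67.

Φ = 0.67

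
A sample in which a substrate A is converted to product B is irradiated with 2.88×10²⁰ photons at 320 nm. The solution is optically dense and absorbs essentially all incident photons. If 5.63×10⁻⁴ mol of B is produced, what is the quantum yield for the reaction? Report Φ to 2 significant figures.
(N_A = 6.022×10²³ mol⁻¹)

Moles of photons: 2.88×10²⁰ / 6.022×10²³ = 4.782×10⁻⁴ mol.
Φ = 5.63×10⁻⁴ mol / 4.782×10⁻⁴ mol photons = 1.2.

Φ = 1.2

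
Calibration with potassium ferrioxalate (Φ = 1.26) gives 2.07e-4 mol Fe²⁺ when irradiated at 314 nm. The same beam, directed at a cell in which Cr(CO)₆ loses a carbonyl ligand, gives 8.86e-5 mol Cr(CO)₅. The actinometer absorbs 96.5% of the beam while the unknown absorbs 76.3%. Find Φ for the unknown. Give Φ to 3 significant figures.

Photons absorbed by the actinometer: 2.07e-4 / 1.26 = 1.643e-4 mol.
Incident flux: 1.643e-4 / 0.965 = 1.703e-4 einstein.
Absorbed by unknown: 0.763 × 1.703e-4 = 1.299e-4 mol.
Φ(unknown) = 8.86e-5 / 1.299e-4 = 0.682.

Φ = 0.682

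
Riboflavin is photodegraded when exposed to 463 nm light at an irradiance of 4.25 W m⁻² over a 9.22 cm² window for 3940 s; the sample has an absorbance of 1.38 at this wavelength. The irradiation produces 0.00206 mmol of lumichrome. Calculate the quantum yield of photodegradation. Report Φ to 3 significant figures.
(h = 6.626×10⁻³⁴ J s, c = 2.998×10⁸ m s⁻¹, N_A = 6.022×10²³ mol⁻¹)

Product: 0.00206 mmol = 2.06×10⁻⁶ mol.
Photon energy at 463 nm: hc/λ = (6.626×10⁻³⁴)(2.998×10⁸)/(463×10⁻⁹) = 4.290×10⁻¹⁹ J.
Energy delivered: (4.25 W m⁻²)(9.22×10⁻⁴ m²)(3940 s) = 15.44 J.
Photons incident: 15.44 / 4.290×10⁻¹⁹ = 3.599×10¹⁹, i.e. 3.599×10¹⁹/6.022×10²³ = 5.976×10⁻⁵ mol.
Fraction absorbed: 1 − 10^(−1.38) = 0.9583.
Photons absorbed: 0.9583 × 5.976×10⁻⁵ = 5.727×10⁻⁵ mol.
Φ = 2.06×10⁻⁶ mol / 5.727×10⁻⁵ mol photons = 0.0360.

Φ = 0.0360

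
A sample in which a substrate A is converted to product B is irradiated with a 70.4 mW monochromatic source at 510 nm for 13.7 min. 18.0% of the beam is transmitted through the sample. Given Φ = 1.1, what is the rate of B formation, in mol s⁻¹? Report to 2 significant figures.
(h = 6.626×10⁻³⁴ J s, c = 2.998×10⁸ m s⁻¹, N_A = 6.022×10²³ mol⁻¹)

Photon energy at 510 nm: hc/λ = (6.626×10⁻³⁴)(2.998×10⁸)/(510×10⁻⁹) = 3.895×10⁻¹⁹ J.
Energy delivered: (70.4 mW)(822 s) = 57.87 J.
Photons incident: 57.87 / 3.895×10⁻¹⁹ = 1.486×10²⁰, i.e. 1.486×10²⁰/6.022×10²³ = 2.468×10⁻⁴ mol.
Fraction absorbed: 1 − 18.0/100 = 0.8200.
Photons absorbed: 0.8200 × 2.468×10⁻⁴ = 2.024×10⁻⁴ mol.
Product formed: 1.1 × 2.024×10⁻⁴ = 2.226×10⁻⁴ mol.
Rate: 2.226×10⁻⁴ / 822 s = 2.7×10⁻⁷ mol s⁻¹.

2.7×10⁻⁷ mol s⁻¹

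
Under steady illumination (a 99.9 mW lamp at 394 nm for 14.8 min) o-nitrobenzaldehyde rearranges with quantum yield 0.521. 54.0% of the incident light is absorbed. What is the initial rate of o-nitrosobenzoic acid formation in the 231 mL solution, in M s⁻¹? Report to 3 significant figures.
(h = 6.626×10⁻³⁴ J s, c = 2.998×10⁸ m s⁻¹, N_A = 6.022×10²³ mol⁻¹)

Photon energy at 394 nm: hc/λ = (6.626×10⁻³⁴)(2.998×10⁸)/(394×10⁻⁹) = 5.042×10⁻¹⁹ J.
Energy delivered: (99.9 mW)(888 s) = 88.71 J.
Photons incident: 88.71 / 5.042×10⁻¹⁹ = 1.759×10²⁰, i.e. 1.759×10²⁰/6.022×10²³ = 2.921×10⁻⁴ mol.
Photons absorbed: 0.540 × 2.921×10⁻⁴ = 1.577×10⁻⁴ mol.
Product formed: 0.521 × 1.577×10⁻⁴ = 8.216×10⁻⁵ mol.
Rate: 8.216×10⁻⁵ mol / (888 s × 0.231 L) = 4.01×10⁻⁷ M s⁻¹.

4.01×10⁻⁷ M s⁻¹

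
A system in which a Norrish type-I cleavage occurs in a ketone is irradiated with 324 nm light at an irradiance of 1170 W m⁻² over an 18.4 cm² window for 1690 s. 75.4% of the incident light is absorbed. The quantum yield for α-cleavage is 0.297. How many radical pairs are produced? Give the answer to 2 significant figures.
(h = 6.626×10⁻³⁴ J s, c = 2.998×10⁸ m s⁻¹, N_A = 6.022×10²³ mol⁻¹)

Photon energy at 324 nm: hc/λ = (6.626×10⁻³⁴)(2.998×10⁸)/(324×10⁻⁹) = 6.131×10⁻¹⁹ J.
Energy delivered: (1170 W m⁻²)(18.4×10⁻⁴ m²)(1690 s) = 3638 J.
Photons incident: 3638 / 6.131×10⁻¹⁹ = 5.934×10²¹, i.e. 5.934×10²¹/6.022×10²³ = 0.009854 mol.
Photons absorbed: 0.754 × 0.009854 = 0.007430 mol.
Product: Φ × n_abs = 0.297 × 0.007430 = 0.002207 mol.
As a count: 0.002207 × 6.022×10²³ = 1.3×10²¹.

1.3×10²¹ radical pairs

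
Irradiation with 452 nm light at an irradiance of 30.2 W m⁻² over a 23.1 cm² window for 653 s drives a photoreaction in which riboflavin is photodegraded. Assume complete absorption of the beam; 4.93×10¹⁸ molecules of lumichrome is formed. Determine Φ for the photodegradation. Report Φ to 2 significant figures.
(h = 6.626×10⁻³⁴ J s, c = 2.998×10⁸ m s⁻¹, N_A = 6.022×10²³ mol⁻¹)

Product: 4.93×10¹⁸ / 6.022×10²³ = 8.187×10⁻⁶ mol.
Photon energy at 452 nm: hc/λ = (6.626×10⁻³⁴)(2.998×10⁸)/(452×10⁻⁹) = 4.395×10⁻¹⁹ J.
Energy delivered: (30.2 W m⁻²)(23.1×10⁻⁴ m²)(653 s) = 45.55 J.
Photons incident: 45.55 / 4.395×10⁻¹⁹ = 1.036×10²⁰, i.e. 1.036×10²⁰/6.022×10²³ = 1.720×10⁻⁴ mol.
Φ = 8.187×10⁻⁶ mol / 1.720×10⁻⁴ mol photons = 0.048.

Φ = 0.048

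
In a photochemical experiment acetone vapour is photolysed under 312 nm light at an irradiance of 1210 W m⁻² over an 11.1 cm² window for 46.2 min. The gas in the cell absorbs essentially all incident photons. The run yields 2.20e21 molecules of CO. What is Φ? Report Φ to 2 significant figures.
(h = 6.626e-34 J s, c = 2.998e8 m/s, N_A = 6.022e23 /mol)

Φ = 0.38

Product: 2.20e21 / 6.022e23 = 0.003653 mol.
Photon energy at 312 nm: hc/λ = (6.626e-34)(2.998e8)/(312e-9) = 6.367e-19 J.
Energy delivered: (1210 W m⁻²)(11.1e-4 m²)(2772 s) = 3723 J.
Photons incident: 3723 / 6.367e-19 = 5.847e21, i.e. 5.847e21/6.022e23 = 0.009709 mol.
Φ = 0.003653 mol / 0.009709 mol photons = 0.38.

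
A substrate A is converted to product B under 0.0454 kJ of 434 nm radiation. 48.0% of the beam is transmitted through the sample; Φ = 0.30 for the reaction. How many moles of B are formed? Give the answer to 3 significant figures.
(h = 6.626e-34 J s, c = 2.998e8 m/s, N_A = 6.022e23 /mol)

Photon energy at 434 nm: hc/λ = (6.626e-34)(2.998e8)/(434e-9) = 4.577e-19 J.
Incident energy: 0.0454 kJ = 45.4 J.
Photons incident: 45.4 / 4.577e-19 = 9.919e19, i.e. 9.919e19/6.022e23 = 1.647e-4 mol.
Fraction absorbed: 1 − 48.0/100 = 0.5200.
Photons absorbed: 0.5200 × 1.647e-4 = 8.564e-5 mol.
Product: Φ × n_abs = 0.30 × 8.564e-5 = 2.569e-5 mol.

2.57e-5 mol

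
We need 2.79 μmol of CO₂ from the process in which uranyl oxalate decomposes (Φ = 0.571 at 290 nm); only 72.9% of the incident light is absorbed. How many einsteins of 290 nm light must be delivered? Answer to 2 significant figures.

6.7×10⁻⁶ einstein

Product: 2.79 μmol = 2.79×10⁻⁶ mol.
Photons that must be absorbed: 2.79×10⁻⁶ / 0.571 = 4.886×10⁻⁶ mol.
Incident photons needed: 4.886×10⁻⁶ / 0.729 = 6.702×10⁻⁶ mol.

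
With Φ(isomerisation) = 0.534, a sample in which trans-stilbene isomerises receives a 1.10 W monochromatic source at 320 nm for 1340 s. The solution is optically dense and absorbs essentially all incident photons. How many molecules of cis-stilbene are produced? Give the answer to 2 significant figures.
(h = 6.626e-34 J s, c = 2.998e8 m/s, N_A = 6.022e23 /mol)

Photon energy at 320 nm: hc/λ = (6.626e-34)(2.998e8)/(320e-9) = 6.208e-19 J.
Energy delivered: (1.10 W)(1340 s) = 1474 J.
Photons incident: 1474 / 6.208e-19 = 2.374e21, i.e. 2.374e21/6.022e23 = 0.003942 mol.
Product: Φ × n_abs = 0.534 × 0.003942 = 0.002105 mol.
As a count: 0.002105 × 6.022e23 = 1.3e21.

1.3e21 molecules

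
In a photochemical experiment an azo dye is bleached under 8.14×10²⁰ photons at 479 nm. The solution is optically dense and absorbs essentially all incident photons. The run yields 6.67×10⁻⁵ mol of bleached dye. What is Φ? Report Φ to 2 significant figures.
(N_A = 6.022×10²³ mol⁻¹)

Moles of photons: 8.14×10²⁰ / 6.022×10²³ = 0.001352 mol.
Φ = 6.67×10⁻⁵ mol / 0.001352 mol photons = 0.049.

Φ = 0.049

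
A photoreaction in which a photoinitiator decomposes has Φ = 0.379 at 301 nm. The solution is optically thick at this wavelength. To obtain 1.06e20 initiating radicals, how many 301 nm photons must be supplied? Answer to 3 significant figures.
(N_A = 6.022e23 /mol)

Product: 1.06e20 / 6.022e23 = 1.760e-4 mol.
Photons that must be absorbed: 1.760e-4 / 0.379 = 4.644e-4 mol.
Photon count: 4.644e-4 × 6.022e23 = 2.80e20.

2.80e20 photons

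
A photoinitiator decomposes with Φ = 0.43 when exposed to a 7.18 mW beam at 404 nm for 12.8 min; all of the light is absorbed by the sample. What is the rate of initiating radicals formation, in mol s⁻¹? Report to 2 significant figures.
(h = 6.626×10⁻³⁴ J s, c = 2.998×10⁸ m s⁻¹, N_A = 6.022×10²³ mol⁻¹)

Photon energy at 404 nm: hc/λ = (6.626×10⁻³⁴)(2.998×10⁸)/(404×10⁻⁹) = 4.917×10⁻¹⁹ J.
Energy delivered: (7.18 mW)(768 s) = 5.514 J.
Photons incident: 5.514 / 4.917×10⁻¹⁹ = 1.121×10¹⁹, i.e. 1.121×10¹⁹/6.022×10²³ = 1.862×10⁻⁵ mol.
Product formed: 0.43 × 1.862×10⁻⁵ = 8.007×10⁻⁶ mol.
Rate: 8.007×10⁻⁶ / 768 s = 1.0×10⁻⁸ mol s⁻¹.

1.0×10⁻⁸ mol s⁻¹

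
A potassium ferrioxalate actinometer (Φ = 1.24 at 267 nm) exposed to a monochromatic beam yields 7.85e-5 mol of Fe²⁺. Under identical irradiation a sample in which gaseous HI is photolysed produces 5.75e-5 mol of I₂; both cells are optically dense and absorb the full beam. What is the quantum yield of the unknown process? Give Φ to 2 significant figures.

Photons absorbed by the actinometer: 7.85e-5 / 1.24 = 6.331e-5 mol.
Φ(unknown) = 5.75e-5 / 6.331e-5 = 0.91.

Φ = 0.91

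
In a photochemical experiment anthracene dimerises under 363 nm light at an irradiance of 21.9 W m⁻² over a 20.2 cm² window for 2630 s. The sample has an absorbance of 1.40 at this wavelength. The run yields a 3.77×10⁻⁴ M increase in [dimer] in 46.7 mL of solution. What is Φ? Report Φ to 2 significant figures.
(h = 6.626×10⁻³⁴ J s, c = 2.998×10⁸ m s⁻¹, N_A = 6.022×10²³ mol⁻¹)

Product: (3.77×10⁻⁴ M)(0.0467 L) = 1.761×10⁻⁵ mol.
Photon energy at 363 nm: hc/λ = (6.626×10⁻³⁴)(2.998×10⁸)/(363×10⁻⁹) = 5.472×10⁻¹⁹ J.
Energy delivered: (21.9 W m⁻²)(20.2×10⁻⁴ m²)(2630 s) = 116.3 J.
Photons incident: 116.3 / 5.472×10⁻¹⁹ = 2.125×10²⁰, i.e. 2.125×10²⁰/6.022×10²³ = 3.529×10⁻⁴ mol.
Fraction absorbed: 1 − 10^(−1.40) = 0.9602.
Photons absorbed: 0.9602 × 3.529×10⁻⁴ = 3.389×10⁻⁴ mol.
Φ = 1.761×10⁻⁵ mol / 3.389×10⁻⁴ mol photons = 0.052.

Φ = 0.052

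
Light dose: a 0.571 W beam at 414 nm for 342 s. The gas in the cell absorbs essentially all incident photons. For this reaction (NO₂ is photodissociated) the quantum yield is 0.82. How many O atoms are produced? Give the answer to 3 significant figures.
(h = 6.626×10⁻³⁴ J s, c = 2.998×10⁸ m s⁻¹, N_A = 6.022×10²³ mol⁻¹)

3.34×10²⁰ atoms

Photon energy at 414 nm: hc/λ = (6.626×10⁻³⁴)(2.998×10⁸)/(414×10⁻⁹) = 4.798×10⁻¹⁹ J.
Energy delivered: (0.571 W)(342 s) = 195.3 J.
Photons incident: 195.3 / 4.798×10⁻¹⁹ = 4.070×10²⁰, i.e. 4.070×10²⁰/6.022×10²³ = 6.759×10⁻⁴ mol.
Product: Φ × n_abs = 0.82 × 6.759×10⁻⁴ = 5.542×10⁻⁴ mol.
As a count: 5.542×10⁻⁴ × 6.022×10²³ = 3.34×10²⁰.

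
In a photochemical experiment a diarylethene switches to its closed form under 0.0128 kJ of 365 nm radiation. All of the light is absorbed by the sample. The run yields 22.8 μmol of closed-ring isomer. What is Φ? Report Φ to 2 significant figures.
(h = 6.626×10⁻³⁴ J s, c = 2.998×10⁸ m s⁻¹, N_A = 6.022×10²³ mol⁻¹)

Product: 22.8 μmol = 2.28×10⁻⁵ mol.
Photon energy at 365 nm: hc/λ = (6.626×10⁻³⁴)(2.998×10⁸)/(365×10⁻⁹) = 5.442×10⁻¹⁹ J.
Incident energy: 0.0128 kJ = 12.8 J.
Photons incident: 12.8 / 5.442×10⁻¹⁹ = 2.352×10¹⁹, i.e. 2.352×10¹⁹/6.022×10²³ = 3.906×10⁻⁵ mol.
Φ = 2.28×10⁻⁵ mol / 3.906×10⁻⁵ mol photons = 0.58.

Φ = 0.58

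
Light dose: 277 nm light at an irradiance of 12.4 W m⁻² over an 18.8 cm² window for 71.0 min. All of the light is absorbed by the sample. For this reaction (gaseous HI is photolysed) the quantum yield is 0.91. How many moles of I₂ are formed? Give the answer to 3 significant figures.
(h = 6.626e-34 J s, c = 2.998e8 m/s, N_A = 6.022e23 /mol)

Photon energy at 277 nm: hc/λ = (6.626e-34)(2.998e8)/(277e-9) = 7.171e-19 J.
Energy delivered: (12.4 W m⁻²)(18.8e-4 m²)(4260 s) = 99.31 J.
Photons incident: 99.31 / 7.171e-19 = 1.385e20, i.e. 1.385e20/6.022e23 = 2.300e-4 mol.
Product: Φ × n_abs = 0.91 × 2.300e-4 = 2.093e-4 mol.

2.09e-4 mol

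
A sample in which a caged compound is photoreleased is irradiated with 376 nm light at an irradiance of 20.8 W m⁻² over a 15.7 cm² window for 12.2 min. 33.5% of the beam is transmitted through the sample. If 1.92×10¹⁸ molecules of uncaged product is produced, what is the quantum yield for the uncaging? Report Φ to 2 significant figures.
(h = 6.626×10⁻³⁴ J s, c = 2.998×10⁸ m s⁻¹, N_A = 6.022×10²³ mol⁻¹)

Φ = 0.064

Product: 1.92×10¹⁸ / 6.022×10²³ = 3.188×10⁻⁶ mol.
Photon energy at 376 nm: hc/λ = (6.626×10⁻³⁴)(2.998×10⁸)/(376×10⁻⁹) = 5.283×10⁻¹⁹ J.
Energy delivered: (20.8 W m⁻²)(15.7×10⁻⁴ m²)(732 s) = 23.90 J.
Photons incident: 23.90 / 5.283×10⁻¹⁹ = 4.524×10¹⁹, i.e. 4.524×10¹⁹/6.022×10²³ = 7.512×10⁻⁵ mol.
Fraction absorbed: 1 − 33.5/100 = 0.6650.
Photons absorbed: 0.6650 × 7.512×10⁻⁵ = 4.995×10⁻⁵ mol.
Φ = 3.188×10⁻⁶ mol / 4.995×10⁻⁵ mol photons = 0.064.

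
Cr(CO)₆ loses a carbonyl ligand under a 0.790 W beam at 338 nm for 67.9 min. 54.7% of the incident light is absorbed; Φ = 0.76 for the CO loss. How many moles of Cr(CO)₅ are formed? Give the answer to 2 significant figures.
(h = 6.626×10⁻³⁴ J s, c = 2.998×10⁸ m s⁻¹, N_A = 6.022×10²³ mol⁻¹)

Photon energy at 338 nm: hc/λ = (6.626×10⁻³⁴)(2.998×10⁸)/(338×10⁻⁹) = 5.877×10⁻¹⁹ J.
Energy delivered: (0.790 W)(4074 s) = 3218 J.
Photons incident: 3218 / 5.877×10⁻¹⁹ = 5.476×10²¹, i.e. 5.476×10²¹/6.022×10²³ = 0.009093 mol.
Photons absorbed: 0.547 × 0.009093 = 0.004974 mol.
Product: Φ × n_abs = 0.76 × 0.004974 = 0.003780 mol.

0.0038 mol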